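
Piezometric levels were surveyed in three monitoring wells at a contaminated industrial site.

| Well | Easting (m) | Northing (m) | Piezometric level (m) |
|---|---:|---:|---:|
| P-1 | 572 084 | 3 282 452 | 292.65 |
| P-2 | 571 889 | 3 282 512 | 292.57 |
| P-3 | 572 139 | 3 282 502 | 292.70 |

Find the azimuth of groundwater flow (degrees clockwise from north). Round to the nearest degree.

233°

Three-point gradient (reference P-1): Δ to P-2 = (-195, 60, -0.08), Δ to P-3 = (55, 50, +0.05).
∂h/∂x = +0.0005364, ∂h/∂y = +0.0004100 (det = -13050).
Flow direction (−∇h) has components (-0.0005364 E, -0.0004100 N).
Azimuth = atan2(E, N) = atan2(-0.0005364, -0.0004100) = 232.6° ≈ 233°.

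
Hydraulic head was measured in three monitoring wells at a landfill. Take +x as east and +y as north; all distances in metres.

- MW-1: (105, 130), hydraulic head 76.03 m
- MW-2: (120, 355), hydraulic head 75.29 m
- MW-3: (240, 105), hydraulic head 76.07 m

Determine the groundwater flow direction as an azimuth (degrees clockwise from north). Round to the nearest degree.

With h = a·x + b·y + c and MW-1 as origin, the differences give:
  15·a + 225·b = -0.74
  135·a + (-25)·b = +0.04
Eliminate b (×(-25) and ×225, subtract): -30750·a = 9.500 → a = ∂h/∂x = -0.0003089
Back-substitute: b = ∂h/∂y = -0.003268.
Flow direction (−∇h) has components (+0.0003089 E, +0.003268 N).
Azimuth = atan2(E, N) = atan2(+0.0003089, +0.003268) = 5.4° ≈ 005°.

005°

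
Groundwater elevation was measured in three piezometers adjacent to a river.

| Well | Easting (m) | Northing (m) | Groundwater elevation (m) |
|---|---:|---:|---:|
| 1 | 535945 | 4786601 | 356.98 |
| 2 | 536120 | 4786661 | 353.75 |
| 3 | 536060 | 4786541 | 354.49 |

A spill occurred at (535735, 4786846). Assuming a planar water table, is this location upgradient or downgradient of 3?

With h = a·x + b·y + c and 1 as origin, the differences give:
  175·a + 60·b = -3.23
  115·a + (-60)·b = -2.49
Eliminate b (×(-60) and ×60, subtract): -17400·a = 343.200 → a = ∂h/∂x = -0.01972
Back-substitute: b = ∂h/∂y = +0.003695.
Head at (535735, 4786846) = 356.98 + (-0.01972)·(-210) + (+0.003695)·(245) = 362.03 m.
That is higher than the 354.49 m at 3, so the point is upgradient.

upgradient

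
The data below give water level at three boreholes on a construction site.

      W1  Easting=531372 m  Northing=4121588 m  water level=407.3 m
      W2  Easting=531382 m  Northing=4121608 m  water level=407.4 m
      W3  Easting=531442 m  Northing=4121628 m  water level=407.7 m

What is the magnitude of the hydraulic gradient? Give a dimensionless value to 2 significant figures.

0.0050

With h = a·x + b·y + c and W1 as origin, the differences give:
  10·a + 20·b = +0.1
  70·a + 40·b = +0.4
Eliminate b (×40 and ×20, subtract): -1000·a = -4.00 → a = ∂h/∂x = +0.004000
Back-substitute: b = ∂h/∂y = +0.003000.
|∇h| = √(0.004000² + 0.003000²) = 0.005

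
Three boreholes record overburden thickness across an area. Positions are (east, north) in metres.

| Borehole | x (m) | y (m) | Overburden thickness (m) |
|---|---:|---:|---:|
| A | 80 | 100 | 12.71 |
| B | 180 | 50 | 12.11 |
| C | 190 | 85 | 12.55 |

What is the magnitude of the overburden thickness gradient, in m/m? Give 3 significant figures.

0.0125 m/m

With d = a·x + b·y + c and A as origin, the differences give:
  100·a + (-50)·b = -0.60
  110·a + (-15)·b = -0.16
Eliminate b (×(-15) and ×(-50), subtract): 4000·a = 1.000 → a = ∂d/∂x = +0.0002500
Back-substitute: b = ∂d/∂y = +0.01250.
|∇f| = √(0.0002500² + 0.01250²) = 0.0125 m/m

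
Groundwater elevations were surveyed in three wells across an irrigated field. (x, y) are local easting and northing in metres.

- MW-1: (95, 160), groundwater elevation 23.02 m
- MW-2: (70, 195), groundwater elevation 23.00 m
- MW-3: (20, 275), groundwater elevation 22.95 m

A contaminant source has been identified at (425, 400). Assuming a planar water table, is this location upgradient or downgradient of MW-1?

Three-point gradient (reference MW-1): Δ to MW-2 = (-25, 35, -0.02), Δ to MW-3 = (-75, 115, -0.07).
∂h/∂x = -0.0006000, ∂h/∂y = -0.001000 (det = -250).
Head at (425, 400) = 23.02 + (-0.0006000)·(330) + (-0.001000)·(240) = 22.58 m.
That is lower than the 23.02 m at MW-1, so the point is downgradient.

downgradient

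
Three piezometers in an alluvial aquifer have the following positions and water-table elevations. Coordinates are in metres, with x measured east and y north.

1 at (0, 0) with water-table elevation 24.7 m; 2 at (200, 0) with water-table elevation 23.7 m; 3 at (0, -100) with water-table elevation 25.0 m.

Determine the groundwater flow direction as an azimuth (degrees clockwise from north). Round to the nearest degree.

∂h/∂x = (23.7 − 24.7) / (200 − 0) = -0.005000
∂h/∂y = (25.0 − 24.7) / (-100 − 0) = -0.003000
Flow direction (−∇h) has components (+0.005000 E, +0.003000 N).
Azimuth = atan2(E, N) = atan2(+0.005000, +0.003000) = 59.0° ≈ 059°.

059°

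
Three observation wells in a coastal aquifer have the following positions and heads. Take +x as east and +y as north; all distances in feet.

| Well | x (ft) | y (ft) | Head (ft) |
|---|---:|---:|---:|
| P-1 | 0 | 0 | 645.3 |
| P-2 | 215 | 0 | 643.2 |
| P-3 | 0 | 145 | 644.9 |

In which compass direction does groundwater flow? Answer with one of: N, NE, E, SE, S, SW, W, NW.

∂h/∂x = (643.2 − 645.3) / (215 − 0) = -0.009767
∂h/∂y = (644.9 − 645.3) / (145 − 0) = -0.002759
Flow = −∇h = (+0.009767 east, +0.002759 north), which points east.

E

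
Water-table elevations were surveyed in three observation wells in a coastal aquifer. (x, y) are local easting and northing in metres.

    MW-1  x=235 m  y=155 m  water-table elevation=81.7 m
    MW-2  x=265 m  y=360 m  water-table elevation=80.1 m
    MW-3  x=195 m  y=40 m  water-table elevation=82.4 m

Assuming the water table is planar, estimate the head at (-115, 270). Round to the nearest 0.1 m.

77.7 m

Three-point gradient (reference MW-1): Δ to MW-2 = (30, 205, -1.6), Δ to MW-3 = (-40, -115, +0.7).
∂h/∂x = +0.008526, ∂h/∂y = -0.009053 (det = 4750).
h(-115, 270) = 81.7 + (+0.008526)·(-350) + (-0.009053)·(115) = 81.7 -2.984 -1.041 = 77.675 m.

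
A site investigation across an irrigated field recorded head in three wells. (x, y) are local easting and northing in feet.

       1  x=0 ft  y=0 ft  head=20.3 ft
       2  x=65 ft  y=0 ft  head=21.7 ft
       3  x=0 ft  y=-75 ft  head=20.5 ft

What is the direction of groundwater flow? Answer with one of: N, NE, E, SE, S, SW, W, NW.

∂h/∂x = (21.7 − 20.3) / (65 − 0) = +0.02154
∂h/∂y = (20.5 − 20.3) / (-75 − 0) = -0.002667
Flow = −∇h = (-0.02154 east, +0.002667 north), which points west.

W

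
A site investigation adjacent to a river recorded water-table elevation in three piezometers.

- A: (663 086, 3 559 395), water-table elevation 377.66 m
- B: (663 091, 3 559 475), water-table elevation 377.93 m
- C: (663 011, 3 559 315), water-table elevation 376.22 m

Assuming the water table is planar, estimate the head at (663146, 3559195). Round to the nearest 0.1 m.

Taking A as reference: B−A = (5, 80, +0.27); C−A = (-75, -80, -1.44).
Determinant of the coordinate differences = 5·(-80) − (-75)·80 = 5600.
∂h/∂x = [(+0.27)·(-80) − (-1.44)·80] / 5600 = +0.01671
∂h/∂y = [5·(-1.44) − (-75)·(+0.27)] / 5600 = +0.002330
h(663146, 3559195) = 377.66 + (+0.01671)·(60) + (+0.002330)·(-200) = 377.66 +1.003 -0.466 = 378.197 m.

378.2 m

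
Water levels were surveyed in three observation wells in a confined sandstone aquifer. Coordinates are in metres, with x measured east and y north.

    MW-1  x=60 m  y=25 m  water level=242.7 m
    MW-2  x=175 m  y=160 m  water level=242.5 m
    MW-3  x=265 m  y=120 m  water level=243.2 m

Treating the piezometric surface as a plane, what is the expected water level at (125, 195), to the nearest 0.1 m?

Taking MW-1 as reference: MW-2−MW-1 = (115, 135, -0.2); MW-3−MW-1 = (205, 95, +0.5).
Solve a·Δx + b·Δy = Δh: det = 115·95 − 205·135 = -16750.
∂h/∂x = [(-0.2)·95 − (+0.5)·135] / -16750 = +0.005164
∂h/∂y = [115·(+0.5) − 205·(-0.2)] / -16750 = -0.005881
h(125, 195) = 242.7 + (+0.005164)·(65) + (-0.005881)·(170) = 242.7 +0.336 -1.000 = 242.036 m.

242.0 m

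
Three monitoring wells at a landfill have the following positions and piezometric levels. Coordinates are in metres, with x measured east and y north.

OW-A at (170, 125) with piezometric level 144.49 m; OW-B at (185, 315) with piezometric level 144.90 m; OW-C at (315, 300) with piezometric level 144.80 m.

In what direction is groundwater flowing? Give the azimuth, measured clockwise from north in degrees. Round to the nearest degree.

167°

Three-point gradient (reference OW-A): Δ to OW-B = (15, 190, +0.41), Δ to OW-C = (145, 175, +0.31).
∂h/∂x = -0.0005155, ∂h/∂y = +0.002199 (det = -24925).
Flow direction (−∇h) has components (+0.0005155 E, -0.002199 N).
Azimuth = atan2(E, N) = atan2(+0.0005155, -0.002199) = 166.8° ≈ 167°.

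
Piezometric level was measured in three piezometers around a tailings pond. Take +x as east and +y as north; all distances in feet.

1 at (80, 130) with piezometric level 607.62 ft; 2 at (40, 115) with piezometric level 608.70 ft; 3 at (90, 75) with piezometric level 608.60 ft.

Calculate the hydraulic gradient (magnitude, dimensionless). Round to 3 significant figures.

0.0285

Three-point gradient (reference 1): Δ to 2 = (-40, -15, +1.08), Δ to 3 = (10, -55, +0.98).
∂h/∂x = -0.01902, ∂h/∂y = -0.02128 (det = 2350).
|∇h| = √(-0.01902² + -0.02128²) = 0.02854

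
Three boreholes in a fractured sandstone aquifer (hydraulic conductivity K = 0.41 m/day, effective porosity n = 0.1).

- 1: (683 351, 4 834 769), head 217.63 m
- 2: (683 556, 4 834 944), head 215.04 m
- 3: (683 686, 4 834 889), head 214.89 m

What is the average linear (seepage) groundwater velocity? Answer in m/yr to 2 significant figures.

With h = a·x + b·y + c and 1 as origin, the differences give:
  205·a + 175·b = -2.59
  335·a + 120·b = -2.74
Eliminate b (×120 and ×175, subtract): -34025·a = 168.700 → a = ∂h/∂x = -0.004958
Back-substitute: b = ∂h/∂y = -0.008992.
|∇h| = √(-0.004958² + -0.008992²) = 0.01027
Seepage velocity v = K·i/n = 0.41 × 0.01027 / 0.1 = 0.04211 m/day = 15.38 m/yr.

15 m/yr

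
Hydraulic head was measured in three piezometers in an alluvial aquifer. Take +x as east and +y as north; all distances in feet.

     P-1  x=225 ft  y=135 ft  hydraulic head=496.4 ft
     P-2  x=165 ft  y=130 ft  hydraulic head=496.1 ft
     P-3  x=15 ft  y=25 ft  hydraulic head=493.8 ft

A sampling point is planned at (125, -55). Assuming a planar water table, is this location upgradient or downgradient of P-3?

Three-point gradient (reference P-1): Δ to P-2 = (-60, -5, -0.3), Δ to P-3 = (-210, -110, -2.6).
∂h/∂x = +0.003604, ∂h/∂y = +0.01676 (det = 5550).
Head at (125, -55) = 496.4 + (+0.003604)·(-100) + (+0.01676)·(-190) = 492.86 ft.
That is lower than the 493.8 ft at P-3, so the point is downgradient.

downgradient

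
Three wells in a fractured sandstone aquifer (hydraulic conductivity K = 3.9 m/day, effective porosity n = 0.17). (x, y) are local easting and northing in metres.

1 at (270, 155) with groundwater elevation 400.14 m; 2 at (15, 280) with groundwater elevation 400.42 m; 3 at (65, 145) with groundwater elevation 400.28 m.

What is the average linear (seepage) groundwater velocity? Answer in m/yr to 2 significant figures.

Taking 1 as reference: 2−1 = (-255, 125, +0.28); 3−1 = (-205, -10, +0.14).
Determinant of the coordinate differences = (-255)·(-10) − (-205)·125 = 28175.
∂h/∂x = [(+0.28)·(-10) − (+0.14)·125] / 28175 = -0.0007205
∂h/∂y = [(-255)·(+0.14) − (-205)·(+0.28)] / 28175 = +0.0007702
|∇h| = √(-0.0007205² + 0.0007702²) = 0.001055
Seepage velocity v = K·i/n = 3.9 × 0.001055 / 0.17 = 0.0242 m/day = 8.839 m/yr.

8.8 m/yr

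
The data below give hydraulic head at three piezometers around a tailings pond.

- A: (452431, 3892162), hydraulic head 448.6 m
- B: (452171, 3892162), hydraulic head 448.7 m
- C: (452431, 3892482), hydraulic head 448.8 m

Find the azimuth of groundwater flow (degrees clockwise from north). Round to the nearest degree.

∂h/∂x = (448.7 − 448.6) / (452171 − 452431) = -0.0003846
∂h/∂y = (448.8 − 448.6) / (3892482 − 3892162) = +0.0006250
Flow direction (−∇h) has components (+0.0003846 E, -0.0006250 N).
Azimuth = atan2(E, N) = atan2(+0.0003846, -0.0006250) = 148.4° ≈ 148°.

148°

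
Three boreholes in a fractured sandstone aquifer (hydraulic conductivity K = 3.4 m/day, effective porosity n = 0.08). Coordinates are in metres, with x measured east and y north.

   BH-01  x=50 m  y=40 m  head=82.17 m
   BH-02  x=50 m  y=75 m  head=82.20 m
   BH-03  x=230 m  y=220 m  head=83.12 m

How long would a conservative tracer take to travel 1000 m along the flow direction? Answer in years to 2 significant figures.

Differences from BH-01: to BH-02 (Δx, Δy, Δh) = (0, 35, +0.03); to BH-03 = (180, 180, +0.95).
Determinant of the coordinate differences = 0·180 − 180·35 = -6300.
∂h/∂x = [(+0.03)·180 − (+0.95)·35] / -6300 = +0.004421
∂h/∂y = [0·(+0.95) − 180·(+0.03)] / -6300 = +0.0008571
|∇h| = √(0.004421² + 0.0008571²) = 0.004503
Seepage velocity v = K·i/n = 3.4 × 0.004503 / 0.08 = 0.1914 m/day.
t = 1000 / 0.1914 = 5225 days = 14.3 years.

14 years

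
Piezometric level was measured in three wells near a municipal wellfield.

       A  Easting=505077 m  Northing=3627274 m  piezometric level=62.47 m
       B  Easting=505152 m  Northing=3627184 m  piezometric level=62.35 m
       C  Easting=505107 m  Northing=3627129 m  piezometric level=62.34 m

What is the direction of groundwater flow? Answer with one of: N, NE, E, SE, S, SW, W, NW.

With h = a·x + b·y + c and A as origin, the differences give:
  75·a + (-90)·b = -0.12
  30·a + (-145)·b = -0.13
Eliminate b (×(-145) and ×(-90), subtract): -8175·a = 5.700 → a = ∂h/∂x = -0.0006972
Back-substitute: b = ∂h/∂y = +0.0007523.
Flow = −∇h = (+0.0006972 east, -0.0007523 north), which points southeast.

SE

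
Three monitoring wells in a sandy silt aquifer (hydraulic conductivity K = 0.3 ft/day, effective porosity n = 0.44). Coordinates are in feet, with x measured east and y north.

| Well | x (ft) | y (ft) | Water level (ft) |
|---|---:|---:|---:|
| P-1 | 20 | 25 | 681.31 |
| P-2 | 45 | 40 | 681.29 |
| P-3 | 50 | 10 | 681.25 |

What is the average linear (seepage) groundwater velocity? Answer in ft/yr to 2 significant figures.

With h = a·x + b·y + c and P-1 as origin, the differences give:
  25·a + 15·b = -0.02
  30·a + (-15)·b = -0.06
Eliminate b (×(-15) and ×15, subtract): -825·a = 1.200 → a = ∂h/∂x = -0.001455
Back-substitute: b = ∂h/∂y = +0.001091.
|∇h| = √(-0.001455² + 0.001091²) = 0.001819
Seepage velocity v = K·i/n = 0.3 × 0.001819 / 0.44 = 0.00124 ft/day = 0.4529 ft/yr.

0.45 ft/yr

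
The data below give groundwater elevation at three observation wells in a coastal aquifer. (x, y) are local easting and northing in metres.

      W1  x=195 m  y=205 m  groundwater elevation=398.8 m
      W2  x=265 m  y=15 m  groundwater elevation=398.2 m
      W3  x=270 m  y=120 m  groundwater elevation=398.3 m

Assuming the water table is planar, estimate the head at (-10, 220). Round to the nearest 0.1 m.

Taking W1 as reference: W2−W1 = (70, -190, -0.6); W3−W1 = (75, -85, -0.5).
Determinant of the coordinate differences = 70·(-85) − 75·(-190) = 8300.
∂h/∂x = [(-0.6)·(-85) − (-0.5)·(-190)] / 8300 = -0.005301
∂h/∂y = [70·(-0.5) − 75·(-0.6)] / 8300 = +0.001205
h(-10, 220) = 398.8 + (-0.005301)·(-205) + (+0.001205)·(15) = 398.8 +1.087 +0.018 = 399.905 m.

399.9 m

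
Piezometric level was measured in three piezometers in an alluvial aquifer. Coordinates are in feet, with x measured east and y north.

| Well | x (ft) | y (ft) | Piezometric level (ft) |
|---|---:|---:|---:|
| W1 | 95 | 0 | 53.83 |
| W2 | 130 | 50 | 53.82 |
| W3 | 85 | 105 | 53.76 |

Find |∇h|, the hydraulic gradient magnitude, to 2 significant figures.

With h = a·x + b·y + c and W1 as origin, the differences give:
  35·a + 50·b = -0.01
  (-10)·a + 105·b = -0.07
Eliminate b (×105 and ×50, subtract): 4175·a = 2.450 → a = ∂h/∂x = +0.0005868
Back-substitute: b = ∂h/∂y = -0.0006108.
|∇h| = √(0.0005868² + -0.0006108²) = 0.000847

0.00085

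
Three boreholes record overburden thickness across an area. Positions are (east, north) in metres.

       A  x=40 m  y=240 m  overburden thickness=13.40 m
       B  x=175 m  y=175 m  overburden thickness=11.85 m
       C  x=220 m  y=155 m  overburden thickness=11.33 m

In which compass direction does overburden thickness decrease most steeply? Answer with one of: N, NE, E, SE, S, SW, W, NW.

Taking A as reference: B−A = (135, -65, -1.55); C−A = (180, -85, -2.07).
Determinant of the coordinate differences = 135·(-85) − 180·(-65) = 225.
∂d/∂x = [(-1.55)·(-85) − (-2.07)·(-65)] / 225 = -0.01244
∂d/∂y = [135·(-2.07) − 180·(-1.55)] / 225 = -0.002000
Steepest decrease is along −∇f = (+0.01244 E, +0.002000 N) → east.

E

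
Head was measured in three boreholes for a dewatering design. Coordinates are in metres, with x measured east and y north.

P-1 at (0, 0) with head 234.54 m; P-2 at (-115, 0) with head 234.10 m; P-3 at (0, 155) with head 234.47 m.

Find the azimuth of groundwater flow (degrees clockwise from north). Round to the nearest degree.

277°

∂h/∂x = (234.10 − 234.54) / (-115 − 0) = +0.003826
∂h/∂y = (234.47 − 234.54) / (155 − 0) = -0.0004516
Flow direction (−∇h) has components (-0.003826 E, +0.0004516 N).
Azimuth = atan2(E, N) = atan2(-0.003826, +0.0004516) = 276.7° ≈ 277°.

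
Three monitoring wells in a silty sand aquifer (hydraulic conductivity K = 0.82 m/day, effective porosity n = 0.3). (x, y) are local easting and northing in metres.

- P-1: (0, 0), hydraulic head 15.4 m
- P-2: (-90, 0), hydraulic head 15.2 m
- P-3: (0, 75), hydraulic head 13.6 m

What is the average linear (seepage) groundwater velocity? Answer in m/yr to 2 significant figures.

∂h/∂x = (15.2 − 15.4) / (-90 − 0) = +0.002222
∂h/∂y = (13.6 − 15.4) / (75 − 0) = -0.02400
|∇h| = √(0.002222² + -0.02400²) = 0.0241
Seepage velocity v = K·i/n = 0.82 × 0.0241 / 0.3 = 0.06587 m/day = 24.06 m/yr.

24 m/yr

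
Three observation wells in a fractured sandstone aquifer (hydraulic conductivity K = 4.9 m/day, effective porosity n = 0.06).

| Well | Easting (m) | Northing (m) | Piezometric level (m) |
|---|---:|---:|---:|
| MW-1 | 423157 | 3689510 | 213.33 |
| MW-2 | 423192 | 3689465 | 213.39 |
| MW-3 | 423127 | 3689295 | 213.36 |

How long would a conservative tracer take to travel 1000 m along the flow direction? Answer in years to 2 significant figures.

25 years

Taking MW-1 as reference: MW-2−MW-1 = (35, -45, +0.06); MW-3−MW-1 = (-30, -215, +0.03).
Solve a·Δx + b·Δy = Δh: det = 35·(-215) − (-30)·(-45) = -8875.
∂h/∂x = [(+0.06)·(-215) − (+0.03)·(-45)] / -8875 = +0.001301
∂h/∂y = [35·(+0.03) − (-30)·(+0.06)] / -8875 = -0.0003211
|∇h| = √(0.001301² + -0.0003211²) = 0.00134
Seepage velocity v = K·i/n = 4.9 × 0.00134 / 0.06 = 0.1094 m/day.
t = 1000 / 0.1094 = 9141 days = 25 years.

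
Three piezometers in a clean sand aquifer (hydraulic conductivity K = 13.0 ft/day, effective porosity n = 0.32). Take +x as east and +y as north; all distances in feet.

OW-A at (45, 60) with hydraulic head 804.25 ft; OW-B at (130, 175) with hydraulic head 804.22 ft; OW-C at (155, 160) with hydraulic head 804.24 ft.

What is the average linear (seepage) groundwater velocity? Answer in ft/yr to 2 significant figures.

11 ft/yr

Taking OW-A as reference: OW-B−OW-A = (85, 115, -0.03); OW-C−OW-A = (110, 100, -0.01).
Determinant of the coordinate differences = 85·100 − 110·115 = -4150.
∂h/∂x = [(-0.03)·100 − (-0.01)·115] / -4150 = +0.0004458
∂h/∂y = [85·(-0.01) − 110·(-0.03)] / -4150 = -0.0005904
|∇h| = √(0.0004458² + -0.0005904²) = 0.0007398
Seepage velocity v = K·i/n = 13.0 × 0.0007398 / 0.32 = 0.03005 ft/day = 10.98 ft/yr.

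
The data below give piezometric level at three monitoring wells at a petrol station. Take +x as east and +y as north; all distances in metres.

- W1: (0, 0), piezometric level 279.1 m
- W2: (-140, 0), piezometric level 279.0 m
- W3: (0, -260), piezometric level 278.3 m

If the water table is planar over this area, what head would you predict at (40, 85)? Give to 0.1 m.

279.4 m

∂h/∂x = (279.0 − 279.1) / (-140 − 0) = +0.0007143
∂h/∂y = (278.3 − 279.1) / (-260 − 0) = +0.003077
h(40, 85) = 279.1 + (+0.0007143)·(40) + (+0.003077)·(85) = 279.1 +0.029 +0.262 = 279.390 m.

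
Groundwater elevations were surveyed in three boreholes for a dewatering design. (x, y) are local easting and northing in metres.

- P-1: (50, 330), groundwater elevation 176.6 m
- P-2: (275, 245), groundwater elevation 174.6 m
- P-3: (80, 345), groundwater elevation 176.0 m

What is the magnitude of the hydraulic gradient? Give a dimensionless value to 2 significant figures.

Differences from P-1: to P-2 (Δx, Δy, Δh) = (225, -85, -2.0); to P-3 = (30, 15, -0.6).
Determinant of the coordinate differences = 225·15 − 30·(-85) = 5925.
∂h/∂x = [(-2.0)·15 − (-0.6)·(-85)] / 5925 = -0.01367
∂h/∂y = [225·(-0.6) − 30·(-2.0)] / 5925 = -0.01266
|∇h| = √(-0.01367² + -0.01266²) = 0.01863

0.019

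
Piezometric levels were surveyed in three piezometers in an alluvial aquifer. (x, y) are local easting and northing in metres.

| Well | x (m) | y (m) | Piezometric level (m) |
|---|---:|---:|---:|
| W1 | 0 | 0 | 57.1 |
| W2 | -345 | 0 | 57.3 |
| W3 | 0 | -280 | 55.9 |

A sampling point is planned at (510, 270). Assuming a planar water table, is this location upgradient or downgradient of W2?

upgradient

∂h/∂x = (57.3 − 57.1) / (-345 − 0) = -0.0005797
∂h/∂y = (55.9 − 57.1) / (-280 − 0) = +0.004286
Head at (510, 270) = 57.1 + (-0.0005797)·(510) + (+0.004286)·(270) = 57.96 m.
That is higher than the 57.3 m at W2, so the point is upgradient.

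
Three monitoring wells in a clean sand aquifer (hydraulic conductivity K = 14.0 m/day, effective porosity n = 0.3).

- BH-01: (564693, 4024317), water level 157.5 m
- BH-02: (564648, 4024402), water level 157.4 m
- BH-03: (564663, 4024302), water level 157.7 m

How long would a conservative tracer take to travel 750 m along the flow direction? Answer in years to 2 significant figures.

Three-point gradient (reference BH-01): Δ to BH-02 = (-45, 85, -0.1), Δ to BH-03 = (-30, -15, +0.2).
∂h/∂x = -0.004806, ∂h/∂y = -0.003721 (det = 3225).
|∇h| = √(-0.004806² + -0.003721²) = 0.006078
Seepage velocity v = K·i/n = 14.0 × 0.006078 / 0.3 = 0.2836 m/day.
t = 750 / 0.2836 = 2645 days = 7.24 years.

7.2 years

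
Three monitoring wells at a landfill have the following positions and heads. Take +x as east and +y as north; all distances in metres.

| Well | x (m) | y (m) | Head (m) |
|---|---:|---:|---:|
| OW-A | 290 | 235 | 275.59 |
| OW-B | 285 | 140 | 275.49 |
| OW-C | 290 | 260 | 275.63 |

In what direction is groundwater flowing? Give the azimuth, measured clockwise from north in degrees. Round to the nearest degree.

Three-point gradient (reference OW-A): Δ to OW-B = (-5, -95, -0.10), Δ to OW-C = (0, 25, +0.04).
∂h/∂x = -0.01040, ∂h/∂y = +0.001600 (det = -125).
Flow direction (−∇h) has components (+0.01040 E, -0.001600 N).
Azimuth = atan2(E, N) = atan2(+0.01040, -0.001600) = 98.7° ≈ 099°.

099°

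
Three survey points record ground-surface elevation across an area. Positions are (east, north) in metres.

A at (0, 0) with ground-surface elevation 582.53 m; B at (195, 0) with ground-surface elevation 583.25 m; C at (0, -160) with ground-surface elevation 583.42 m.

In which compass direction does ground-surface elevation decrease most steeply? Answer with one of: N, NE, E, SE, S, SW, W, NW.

NW

∂z/∂x = (583.25 − 582.53) / (195 − 0) = +0.003692
∂z/∂y = (583.42 − 582.53) / (-160 − 0) = -0.005562
Steepest decrease is along −∇f = (-0.003692 E, +0.005562 N) → northwest.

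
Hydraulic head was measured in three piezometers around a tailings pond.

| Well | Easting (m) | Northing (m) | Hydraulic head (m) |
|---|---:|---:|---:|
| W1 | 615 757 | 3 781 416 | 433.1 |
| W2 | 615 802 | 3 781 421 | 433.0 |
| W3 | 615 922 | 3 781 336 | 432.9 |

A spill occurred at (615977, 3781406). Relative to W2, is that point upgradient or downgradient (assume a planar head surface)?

downgradient

Three-point gradient (reference W1): Δ to W2 = (45, 5, -0.1), Δ to W3 = (165, -80, -0.2).
∂h/∂x = -0.002034, ∂h/∂y = -0.001695 (det = -4425).
Head at (615977, 3781406) = 433.1 + (-0.002034)·(220) + (-0.001695)·(-10) = 432.67 m.
That is lower than the 433.0 m at W2, so the point is downgradient.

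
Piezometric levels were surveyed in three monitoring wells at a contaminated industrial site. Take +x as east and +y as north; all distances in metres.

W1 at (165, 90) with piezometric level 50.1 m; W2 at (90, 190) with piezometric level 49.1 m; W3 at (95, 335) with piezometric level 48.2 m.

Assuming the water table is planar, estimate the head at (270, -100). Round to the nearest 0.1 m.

Taking W1 as reference: W2−W1 = (-75, 100, -1.0); W3−W1 = (-70, 245, -1.9).
Solve a·Δx + b·Δy = Δh: det = (-75)·245 − (-70)·100 = -11375.
∂h/∂x = [(-1.0)·245 − (-1.9)·100] / -11375 = +0.004835
∂h/∂y = [(-75)·(-1.9) − (-70)·(-1.0)] / -11375 = -0.006374
h(270, -100) = 50.1 + (+0.004835)·(105) + (-0.006374)·(-190) = 50.1 +0.508 +1.211 = 51.819 m.

51.8 m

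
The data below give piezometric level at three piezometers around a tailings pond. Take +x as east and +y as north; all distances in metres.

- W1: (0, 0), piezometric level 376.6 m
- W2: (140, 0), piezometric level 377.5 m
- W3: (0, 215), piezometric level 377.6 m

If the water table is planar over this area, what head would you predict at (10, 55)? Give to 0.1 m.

∂h/∂x = (377.5 − 376.6) / (140 − 0) = +0.006429
∂h/∂y = (377.6 − 376.6) / (215 − 0) = +0.004651
h(10, 55) = 376.6 + (+0.006429)·(10) + (+0.004651)·(55) = 376.6 +0.064 +0.256 = 376.920 m.

376.9 m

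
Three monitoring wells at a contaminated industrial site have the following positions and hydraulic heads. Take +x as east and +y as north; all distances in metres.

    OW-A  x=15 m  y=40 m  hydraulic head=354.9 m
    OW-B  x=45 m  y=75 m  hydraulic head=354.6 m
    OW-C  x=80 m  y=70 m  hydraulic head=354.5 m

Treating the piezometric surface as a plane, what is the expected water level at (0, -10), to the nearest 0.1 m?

355.2 m

Differences from OW-A: to OW-B (Δx, Δy, Δh) = (30, 35, -0.3); to OW-C = (65, 30, -0.4).
Solve a·Δx + b·Δy = Δh: det = 30·30 − 65·35 = -1375.
∂h/∂x = [(-0.3)·30 − (-0.4)·35] / -1375 = -0.003636
∂h/∂y = [30·(-0.4) − 65·(-0.3)] / -1375 = -0.005455
h(0, -10) = 354.9 + (-0.003636)·(-15) + (-0.005455)·(-50) = 354.9 +0.055 +0.273 = 355.227 m.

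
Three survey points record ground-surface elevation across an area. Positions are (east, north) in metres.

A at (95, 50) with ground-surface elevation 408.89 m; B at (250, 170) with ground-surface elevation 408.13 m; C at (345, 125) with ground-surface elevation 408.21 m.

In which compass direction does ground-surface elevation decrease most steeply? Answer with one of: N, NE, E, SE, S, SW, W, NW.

N

Differences from A: to B (Δx, Δy, Δh) = (155, 120, -0.76); to C = (250, 75, -0.68).
Solve a·Δx + b·Δy = Δz: det = 155·75 − 250·120 = -18375.
∂z/∂x = [(-0.76)·75 − (-0.68)·120] / -18375 = -0.001339
∂z/∂y = [155·(-0.68) − 250·(-0.76)] / -18375 = -0.004604
Steepest decrease is along −∇f = (+0.001339 E, +0.004604 N) → north.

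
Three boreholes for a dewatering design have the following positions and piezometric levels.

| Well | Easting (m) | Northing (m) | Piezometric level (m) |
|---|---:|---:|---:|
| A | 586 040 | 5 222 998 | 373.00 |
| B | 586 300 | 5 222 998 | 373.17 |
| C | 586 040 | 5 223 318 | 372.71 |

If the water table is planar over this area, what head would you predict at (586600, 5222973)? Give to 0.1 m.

373.4 m

∂h/∂x = (373.17 − 373.00) / (586300 − 586040) = +0.0006538
∂h/∂y = (372.71 − 373.00) / (5223318 − 5222998) = -0.0009063
h(586600, 5222973) = 373.00 + (+0.0006538)·(560) + (-0.0009063)·(-25) = 373.00 +0.366 +0.023 = 373.389 m.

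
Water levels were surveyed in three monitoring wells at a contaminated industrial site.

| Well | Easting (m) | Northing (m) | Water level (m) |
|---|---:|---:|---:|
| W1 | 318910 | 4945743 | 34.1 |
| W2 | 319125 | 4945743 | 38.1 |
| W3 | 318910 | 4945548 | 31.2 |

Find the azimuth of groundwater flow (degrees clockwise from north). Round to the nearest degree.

∂h/∂x = (38.1 − 34.1) / (319125 − 318910) = +0.01860
∂h/∂y = (31.2 − 34.1) / (4945548 − 4945743) = +0.01487
Flow direction (−∇h) has components (-0.01860 E, -0.01487 N).
Azimuth = atan2(E, N) = atan2(-0.01860, -0.01487) = 231.4° ≈ 231°.

231°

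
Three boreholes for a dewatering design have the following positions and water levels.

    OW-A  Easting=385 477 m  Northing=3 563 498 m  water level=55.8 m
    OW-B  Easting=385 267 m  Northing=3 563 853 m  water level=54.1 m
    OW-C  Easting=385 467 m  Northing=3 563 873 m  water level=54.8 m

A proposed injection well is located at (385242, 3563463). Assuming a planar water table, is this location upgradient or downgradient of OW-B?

upgradient

Taking OW-A as reference: OW-B−OW-A = (-210, 355, -1.7); OW-C−OW-A = (-10, 375, -1.0).
Solve a·Δx + b·Δy = Δh: det = (-210)·375 − (-10)·355 = -75200.
∂h/∂x = [(-1.7)·375 − (-1.0)·355] / -75200 = +0.003757
∂h/∂y = [(-210)·(-1.0) − (-10)·(-1.7)] / -75200 = -0.002566
Head at (385242, 3563463) = 55.8 + (+0.003757)·(-235) + (-0.002566)·(-35) = 55.01 m.
That is higher than the 54.1 m at OW-B, so the point is upgradient.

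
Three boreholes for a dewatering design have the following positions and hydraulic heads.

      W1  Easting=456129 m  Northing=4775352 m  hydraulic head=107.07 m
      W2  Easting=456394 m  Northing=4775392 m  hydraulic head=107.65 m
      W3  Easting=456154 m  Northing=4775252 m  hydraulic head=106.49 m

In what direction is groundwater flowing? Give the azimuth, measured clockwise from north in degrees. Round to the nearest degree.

Differences from W1: to W2 (Δx, Δy, Δh) = (265, 40, +0.58); to W3 = (25, -100, -0.58).
Solve a·Δx + b·Δy = Δh: det = 265·(-100) − 25·40 = -27500.
∂h/∂x = [(+0.58)·(-100) − (-0.58)·40] / -27500 = +0.001265
∂h/∂y = [265·(-0.58) − 25·(+0.58)] / -27500 = +0.006116
Flow direction (−∇h) has components (-0.001265 E, -0.006116 N).
Azimuth = atan2(E, N) = atan2(-0.001265, -0.006116) = 191.7° ≈ 192°.

192°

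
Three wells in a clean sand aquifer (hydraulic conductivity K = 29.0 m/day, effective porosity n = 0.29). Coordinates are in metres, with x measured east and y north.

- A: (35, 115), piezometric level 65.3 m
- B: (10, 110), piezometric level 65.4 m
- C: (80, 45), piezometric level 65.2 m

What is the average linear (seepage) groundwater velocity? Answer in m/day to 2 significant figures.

Differences from A: to B (Δx, Δy, Δh) = (-25, -5, +0.1); to C = (45, -70, -0.1).
Determinant of the coordinate differences = (-25)·(-70) − 45·(-5) = 1975.
∂h/∂x = [(+0.1)·(-70) − (-0.1)·(-5)] / 1975 = -0.003797
∂h/∂y = [(-25)·(-0.1) − 45·(+0.1)] / 1975 = -0.001013
|∇h| = √(-0.003797² + -0.001013²) = 0.00393
Seepage velocity v = K·i/n = 29.0 × 0.00393 / 0.29 = 0.393 m/day.

0.39 m/day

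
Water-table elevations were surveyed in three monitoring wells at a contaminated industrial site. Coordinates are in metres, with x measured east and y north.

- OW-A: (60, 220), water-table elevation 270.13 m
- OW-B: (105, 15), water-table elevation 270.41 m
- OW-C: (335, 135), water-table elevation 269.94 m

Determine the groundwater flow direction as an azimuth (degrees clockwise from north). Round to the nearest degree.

Differences from OW-A: to OW-B (Δx, Δy, Δh) = (45, -205, +0.28); to OW-C = (275, -85, -0.19).
Determinant of the coordinate differences = 45·(-85) − 275·(-205) = 52550.
∂h/∂x = [(+0.28)·(-85) − (-0.19)·(-205)] / 52550 = -0.001194
∂h/∂y = [45·(-0.19) − 275·(+0.28)] / 52550 = -0.001628
Flow direction (−∇h) has components (+0.001194 E, +0.001628 N).
Azimuth = atan2(E, N) = atan2(+0.001194, +0.001628) = 36.3° ≈ 036°.

036°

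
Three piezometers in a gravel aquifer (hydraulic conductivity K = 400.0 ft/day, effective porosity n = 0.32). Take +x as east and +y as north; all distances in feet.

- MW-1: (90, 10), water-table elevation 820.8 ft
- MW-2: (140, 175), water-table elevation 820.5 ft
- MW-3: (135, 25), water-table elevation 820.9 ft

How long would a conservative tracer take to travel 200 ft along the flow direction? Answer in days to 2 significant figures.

38 days

Differences from MW-1: to MW-2 (Δx, Δy, Δh) = (50, 165, -0.3); to MW-3 = (45, 15, +0.1).
Solve a·Δx + b·Δy = Δh: det = 50·15 − 45·165 = -6675.
∂h/∂x = [(-0.3)·15 − (+0.1)·165] / -6675 = +0.003146
∂h/∂y = [50·(+0.1) − 45·(-0.3)] / -6675 = -0.002772
|∇h| = √(0.003146² + -0.002772²) = 0.004193
Seepage velocity v = K·i/n = 400.0 × 0.004193 / 0.32 = 5.241 ft/day.
t = 200 / 5.241 = 38.16 days.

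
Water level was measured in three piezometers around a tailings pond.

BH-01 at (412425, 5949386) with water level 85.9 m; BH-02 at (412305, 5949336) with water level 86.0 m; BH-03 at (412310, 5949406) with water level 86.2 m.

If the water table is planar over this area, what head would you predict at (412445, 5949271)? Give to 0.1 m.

85.5 m

Taking BH-01 as reference: BH-02−BH-01 = (-120, -50, +0.1); BH-03−BH-01 = (-115, 20, +0.3).
Determinant of the coordinate differences = (-120)·20 − (-115)·(-50) = -8150.
∂h/∂x = [(+0.1)·20 − (+0.3)·(-50)] / -8150 = -0.002086
∂h/∂y = [(-120)·(+0.3) − (-115)·(+0.1)] / -8150 = +0.003006
h(412445, 5949271) = 85.9 + (-0.002086)·(20) + (+0.003006)·(-115) = 85.9 -0.042 -0.346 = 85.513 m.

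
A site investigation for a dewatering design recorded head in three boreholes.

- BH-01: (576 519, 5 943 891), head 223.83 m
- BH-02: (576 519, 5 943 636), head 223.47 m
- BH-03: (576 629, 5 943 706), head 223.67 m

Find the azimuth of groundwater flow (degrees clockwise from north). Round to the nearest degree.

With h = a·x + b·y + c and BH-01 as origin, the differences give:
  0·a + (-255)·b = -0.36
  110·a + (-185)·b = -0.16
Eliminate b (×(-185) and ×(-255), subtract): 28050·a = 25.800 → a = ∂h/∂x = +0.0009198
Back-substitute: b = ∂h/∂y = +0.001412.
Flow direction (−∇h) has components (-0.0009198 E, -0.001412 N).
Azimuth = atan2(E, N) = atan2(-0.0009198, -0.001412) = 213.1° ≈ 213°.

213°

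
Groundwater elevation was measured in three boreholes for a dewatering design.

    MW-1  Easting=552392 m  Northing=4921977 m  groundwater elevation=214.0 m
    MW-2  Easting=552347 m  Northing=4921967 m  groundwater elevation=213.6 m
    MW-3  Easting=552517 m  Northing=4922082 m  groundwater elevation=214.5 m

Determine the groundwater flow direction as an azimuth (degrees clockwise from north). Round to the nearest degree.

307°

Differences from MW-1: to MW-2 (Δx, Δy, Δh) = (-45, -10, -0.4); to MW-3 = (125, 105, +0.5).
Solve a·Δx + b·Δy = Δh: det = (-45)·105 − 125·(-10) = -3475.
∂h/∂x = [(-0.4)·105 − (+0.5)·(-10)] / -3475 = +0.01065
∂h/∂y = [(-45)·(+0.5) − 125·(-0.4)] / -3475 = -0.007914
Flow direction (−∇h) has components (-0.01065 E, +0.007914 N).
Azimuth = atan2(E, N) = atan2(-0.01065, +0.007914) = 306.6° ≈ 307°.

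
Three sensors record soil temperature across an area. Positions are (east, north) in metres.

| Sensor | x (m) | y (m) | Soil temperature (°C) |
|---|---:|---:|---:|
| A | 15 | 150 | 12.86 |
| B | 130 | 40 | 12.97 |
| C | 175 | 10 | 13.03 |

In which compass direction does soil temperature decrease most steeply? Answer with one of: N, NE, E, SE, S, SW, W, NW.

SW

Taking A as reference: B−A = (115, -110, +0.11); C−A = (160, -140, +0.17).
Solve a·Δx + b·Δy = ΔT: det = 115·(-140) − 160·(-110) = 1500.
∂T/∂x = [(+0.11)·(-140) − (+0.17)·(-110)] / 1500 = +0.002200
∂T/∂y = [115·(+0.17) − 160·(+0.11)] / 1500 = +0.001300
Steepest decrease is along −∇f = (-0.002200 E, -0.001300 N) → southwest.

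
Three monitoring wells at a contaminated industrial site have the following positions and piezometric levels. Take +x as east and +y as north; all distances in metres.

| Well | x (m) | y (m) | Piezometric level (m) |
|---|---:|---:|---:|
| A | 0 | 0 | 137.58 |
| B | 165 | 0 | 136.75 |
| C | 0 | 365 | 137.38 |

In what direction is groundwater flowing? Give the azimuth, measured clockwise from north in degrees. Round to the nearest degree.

∂h/∂x = (136.75 − 137.58) / (165 − 0) = -0.005030
∂h/∂y = (137.38 − 137.58) / (365 − 0) = -0.0005479
Flow direction (−∇h) has components (+0.005030 E, +0.0005479 N).
Azimuth = atan2(E, N) = atan2(+0.005030, +0.0005479) = 83.8° ≈ 084°.

084°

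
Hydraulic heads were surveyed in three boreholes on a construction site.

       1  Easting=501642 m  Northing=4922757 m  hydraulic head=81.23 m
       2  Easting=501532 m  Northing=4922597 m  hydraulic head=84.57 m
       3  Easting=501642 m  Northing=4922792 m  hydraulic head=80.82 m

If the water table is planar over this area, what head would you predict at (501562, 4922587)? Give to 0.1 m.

Differences from 1: to 2 (Δx, Δy, Δh) = (-110, -160, +3.34); to 3 = (0, 35, -0.41).
Determinant of the coordinate differences = (-110)·35 − 0·(-160) = -3850.
∂h/∂x = [(+3.34)·35 − (-0.41)·(-160)] / -3850 = -0.01332
∂h/∂y = [(-110)·(-0.41) − 0·(+3.34)] / -3850 = -0.01171
h(501562, 4922587) = 81.23 + (-0.01332)·(-80) + (-0.01171)·(-170) = 81.23 +1.066 +1.991 = 84.287 m.

84.3 m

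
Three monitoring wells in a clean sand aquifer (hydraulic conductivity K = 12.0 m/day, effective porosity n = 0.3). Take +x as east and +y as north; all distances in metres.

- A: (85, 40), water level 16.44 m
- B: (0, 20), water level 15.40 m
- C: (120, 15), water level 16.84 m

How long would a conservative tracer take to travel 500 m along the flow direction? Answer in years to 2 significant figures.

With h = a·x + b·y + c and A as origin, the differences give:
  (-85)·a + (-20)·b = -1.04
  35·a + (-25)·b = +0.40
Eliminate b (×(-25) and ×(-20), subtract): 2825·a = 34.000 → a = ∂h/∂x = +0.01204
Back-substitute: b = ∂h/∂y = +0.0008496.
|∇h| = √(0.01204² + 0.0008496²) = 0.01207
Seepage velocity v = K·i/n = 12.0 × 0.01207 / 0.3 = 0.4828 m/day.
t = 500 / 0.4828 = 1036 days = 2.84 years.

2.8 years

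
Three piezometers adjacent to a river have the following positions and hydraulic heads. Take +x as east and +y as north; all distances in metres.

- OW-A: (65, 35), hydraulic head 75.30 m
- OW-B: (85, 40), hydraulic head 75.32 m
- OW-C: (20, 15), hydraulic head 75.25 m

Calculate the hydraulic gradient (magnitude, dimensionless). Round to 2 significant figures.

0.0010

Taking OW-A as reference: OW-B−OW-A = (20, 5, +0.02); OW-C−OW-A = (-45, -20, -0.05).
Determinant of the coordinate differences = 20·(-20) − (-45)·5 = -175.
∂h/∂x = [(+0.02)·(-20) − (-0.05)·5] / -175 = +0.0008571
∂h/∂y = [20·(-0.05) − (-45)·(+0.02)] / -175 = +0.0005714
|∇h| = √(0.0008571² + 0.0005714²) = 0.00103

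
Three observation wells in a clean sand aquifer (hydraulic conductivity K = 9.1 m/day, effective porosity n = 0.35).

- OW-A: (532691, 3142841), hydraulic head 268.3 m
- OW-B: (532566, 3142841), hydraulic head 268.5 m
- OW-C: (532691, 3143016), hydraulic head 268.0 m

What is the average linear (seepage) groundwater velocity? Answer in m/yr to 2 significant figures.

∂h/∂x = (268.5 − 268.3) / (532566 − 532691) = -0.001600
∂h/∂y = (268.0 − 268.3) / (3143016 − 3142841) = -0.001714
|∇h| = √(-0.001600² + -0.001714²) = 0.002345
Seepage velocity v = K·i/n = 9.1 × 0.002345 / 0.35 = 0.06097 m/day = 22.27 m/yr.

22 m/yr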